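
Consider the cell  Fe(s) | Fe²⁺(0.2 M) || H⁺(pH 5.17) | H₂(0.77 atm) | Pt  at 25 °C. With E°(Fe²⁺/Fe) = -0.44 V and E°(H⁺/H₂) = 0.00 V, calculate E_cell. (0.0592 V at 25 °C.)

0.16 V

The hydrogen couple is the cathode, so E°_cell = 0.44 V; n = 2.
[H⁺] = 10^(−5.17) = 6.8 × 10^-6 M, and Q = [Fe²⁺]·P(H₂) / [H⁺]^2 = 3.37 × 10^9.
E = E° − (0.0592/2) log Q = 0.44 − (0.0592/2)(9.528) = 0.158 V.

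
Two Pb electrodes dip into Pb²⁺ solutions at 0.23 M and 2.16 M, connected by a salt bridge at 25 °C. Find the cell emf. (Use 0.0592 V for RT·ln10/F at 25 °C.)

Both half-cells are Pb²⁺/Pb, so E°_cell = 0. The concentrated side is the cathode; the cell reaction moves Pb²⁺ from high to low concentration with n = 2.
Q = [Pb²⁺]_dilute/[Pb²⁺]_conc = 0.23/2.16 = 0.106.
E = 0 − (0.0592/2) log Q = −(0.0592/2)(-0.973) = 0.0288 V.

0.029 V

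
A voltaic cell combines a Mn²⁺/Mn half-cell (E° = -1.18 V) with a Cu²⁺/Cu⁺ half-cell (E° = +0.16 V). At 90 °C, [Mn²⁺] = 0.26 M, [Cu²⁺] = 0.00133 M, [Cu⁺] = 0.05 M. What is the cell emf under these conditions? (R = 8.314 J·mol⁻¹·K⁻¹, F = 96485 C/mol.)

1.25 V

The Cu²⁺/Cu⁺ couple has the higher reduction potential and acts as the cathode, so E°_cell = +0.16 − (-1.18) = 1.34 V.
Balancing electrons gives n = 2; the reaction quotient is Q = [Mn²⁺]·[Cu⁺]^2/[Cu²⁺]^2 = 367.
E = E° − (RT/nF) ln Q = 1.34 − (8.314×363)/(2×96485) × (5.907) = 1.340 − 0.092 = 1.248 V.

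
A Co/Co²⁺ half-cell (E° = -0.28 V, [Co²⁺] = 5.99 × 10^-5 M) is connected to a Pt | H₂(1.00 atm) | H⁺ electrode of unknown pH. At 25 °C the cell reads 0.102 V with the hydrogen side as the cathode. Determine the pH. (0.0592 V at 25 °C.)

E°_cell = 0.28 V and n = 2.
log Q = n(E° − E)/0.0592 = 2×(0.28 − 0.102)/0.0592 = 6.014.
With Q = [Co²⁺]·P(H₂) / [H⁺]^2, solving for [H⁺] gives log[H⁺] = -5.118, so pH = 5.12.

pH = 5.12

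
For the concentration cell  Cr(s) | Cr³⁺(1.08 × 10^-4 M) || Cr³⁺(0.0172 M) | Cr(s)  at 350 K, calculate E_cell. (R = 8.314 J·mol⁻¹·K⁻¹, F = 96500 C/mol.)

Both half-cells are Cr³⁺/Cr, so E°_cell = 0. The concentrated side is the cathode; the cell reaction moves Cr³⁺ from high to low concentration with n = 3.
Q = [Cr³⁺]_dilute/[Cr³⁺]_conc = 1.08 × 10^-4/0.0172 = 0.00628.
E = 0 − (RT/nF) ln Q = −((8.314×350)/(3×96500))(-5.071) = 0.0510 V.

0.051 V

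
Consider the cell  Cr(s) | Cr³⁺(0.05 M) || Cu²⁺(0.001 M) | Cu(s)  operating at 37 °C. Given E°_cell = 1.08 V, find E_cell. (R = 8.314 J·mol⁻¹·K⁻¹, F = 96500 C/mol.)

Balancing electrons gives n = 6; the reaction quotient is Q = [Cr³⁺]^2/[Cu²⁺]^3 = 2.5 × 10^6.
E = E° − (RT/nF) ln Q = 1.08 − (8.314×310)/(6×96500) × (14.732) = 1.080 − 0.066 = 1.014 V.

1.01 V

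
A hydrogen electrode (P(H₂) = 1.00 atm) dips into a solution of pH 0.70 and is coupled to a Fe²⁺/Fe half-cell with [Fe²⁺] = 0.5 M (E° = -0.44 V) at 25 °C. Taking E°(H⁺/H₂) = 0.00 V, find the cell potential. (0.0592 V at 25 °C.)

0.41 V

The hydrogen couple is the cathode, so E°_cell = 0.44 V; n = 2.
[H⁺] = 10^(−0.70) = 0.20 M, and Q = [Fe²⁺]·P(H₂) / [H⁺]^2 = 12.6.
E = E° − (0.0592/2) log Q = 0.44 − (0.0592/2)(1.099) = 0.407 V.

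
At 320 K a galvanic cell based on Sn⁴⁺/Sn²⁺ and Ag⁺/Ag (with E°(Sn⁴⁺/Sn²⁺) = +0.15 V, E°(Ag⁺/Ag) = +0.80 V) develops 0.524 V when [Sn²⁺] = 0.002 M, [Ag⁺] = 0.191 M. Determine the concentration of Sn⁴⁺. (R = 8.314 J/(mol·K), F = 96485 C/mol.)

0.68 M

From the Nernst equation, ln Q = nF(E° − E)/RT = 2×96485×(0.65 − 0.524)/(8.314×320) = 9.139, so Q = 9310.
With Q = [Sn⁴⁺]/([Sn²⁺]·[Ag⁺]^2) and the known concentrations, [Sn⁴⁺] in the numerator gives [Sn⁴⁺] = 0.68 M.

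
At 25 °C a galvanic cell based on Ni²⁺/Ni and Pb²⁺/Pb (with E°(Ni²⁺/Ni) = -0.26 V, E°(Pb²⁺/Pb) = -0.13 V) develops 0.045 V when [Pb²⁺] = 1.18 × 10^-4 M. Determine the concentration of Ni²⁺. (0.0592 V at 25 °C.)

0.088 M

From the Nernst equation, log Q = n(E° − E)/0.0592 = 2(0.13 − 0.045)/0.0592 = 2.872, so Q = 744.
With Q = [Ni²⁺]/[Pb²⁺] and the known concentrations, [Ni²⁺] in the numerator gives [Ni²⁺] = 0.088 M.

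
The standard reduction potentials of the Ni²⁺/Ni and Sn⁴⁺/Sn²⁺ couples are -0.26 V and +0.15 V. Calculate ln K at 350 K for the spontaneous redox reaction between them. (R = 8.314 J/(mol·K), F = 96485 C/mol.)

ln K = 27.2

E°_cell = +0.15 − (-0.26) = 0.41 V, with n = 2 electrons transferred.
At equilibrium E = 0, so the Nernst equation gives ln K = nFE°/RT = (2)(96485)(0.41)/((8.314)(350)) = 27.19.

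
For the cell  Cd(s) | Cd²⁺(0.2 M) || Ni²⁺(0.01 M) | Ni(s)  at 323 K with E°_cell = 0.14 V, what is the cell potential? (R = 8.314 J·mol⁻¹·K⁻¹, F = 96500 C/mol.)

0.098 V

Balancing electrons gives n = 2; the reaction quotient is Q = [Cd²⁺]/[Ni²⁺] = 20.0.
E = E° − (RT/nF) ln Q = 0.14 − (8.314×323)/(2×96500) × (2.996) = 0.140 − 0.042 = 0.098 V.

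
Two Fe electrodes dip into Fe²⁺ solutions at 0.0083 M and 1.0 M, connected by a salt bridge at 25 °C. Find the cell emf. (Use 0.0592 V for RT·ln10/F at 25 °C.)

Both half-cells are Fe²⁺/Fe, so E°_cell = 0. The concentrated side is the cathode; the cell reaction moves Fe²⁺ from high to low concentration with n = 2.
Q = [Fe²⁺]_dilute/[Fe²⁺]_conc = 0.0083/1.0 = 0.00830.
E = 0 − (0.0592/2) log Q = −(0.0592/2)(-2.081) = 0.0616 V.

0.062 V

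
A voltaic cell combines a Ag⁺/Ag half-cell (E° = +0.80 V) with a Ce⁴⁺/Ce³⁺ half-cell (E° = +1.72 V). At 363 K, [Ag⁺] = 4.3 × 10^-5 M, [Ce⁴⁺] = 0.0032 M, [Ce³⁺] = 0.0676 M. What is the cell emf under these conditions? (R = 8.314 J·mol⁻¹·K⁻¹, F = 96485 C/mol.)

The Ce⁴⁺/Ce³⁺ couple has the higher reduction potential and acts as the cathode, so E°_cell = +1.72 − (+0.80) = 0.92 V.
Balancing electrons gives n = 1; the reaction quotient is Q = [Ag⁺]·[Ce³⁺]/[Ce⁴⁺] = 9.08 × 10^-4.
E = E° − (RT/nF) ln Q = 0.92 − (8.314×363)/(1×96485) × (-7.004) = 0.920 + 0.219 = 1.139 V.

1.14 V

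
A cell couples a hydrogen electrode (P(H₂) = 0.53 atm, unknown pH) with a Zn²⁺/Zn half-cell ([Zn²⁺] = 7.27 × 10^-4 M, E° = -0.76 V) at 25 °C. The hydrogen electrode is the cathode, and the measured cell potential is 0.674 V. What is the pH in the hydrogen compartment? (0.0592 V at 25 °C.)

pH = 3.16

E°_cell = 0.76 V and n = 2.
log Q = n(E° − E)/0.0592 = 2×(0.76 − 0.674)/0.0592 = 2.905.
With Q = [Zn²⁺]·P(H₂) / [H⁺]^2, solving for [H⁺] gives log[H⁺] = -3.160, so pH = 3.16.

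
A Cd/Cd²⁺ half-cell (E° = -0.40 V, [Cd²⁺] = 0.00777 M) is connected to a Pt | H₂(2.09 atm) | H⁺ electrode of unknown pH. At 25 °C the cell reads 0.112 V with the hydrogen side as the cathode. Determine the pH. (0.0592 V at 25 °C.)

E°_cell = 0.40 V and n = 2.
log Q = n(E° − E)/0.0592 = 2×(0.40 − 0.112)/0.0592 = 9.730.
With Q = [Cd²⁺]·P(H₂) / [H⁺]^2, solving for [H⁺] gives log[H⁺] = -5.760, so pH = 5.76.

pH = 5.76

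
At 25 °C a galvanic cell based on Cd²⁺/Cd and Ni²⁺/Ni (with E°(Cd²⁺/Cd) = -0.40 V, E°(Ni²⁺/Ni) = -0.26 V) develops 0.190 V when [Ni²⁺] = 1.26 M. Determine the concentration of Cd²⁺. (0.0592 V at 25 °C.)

0.026 M

From the Nernst equation, log Q = n(E° − E)/0.0592 = 2(0.14 − 0.190)/0.0592 = -1.689, so Q = 0.0205.
With Q = [Cd²⁺]/[Ni²⁺] and the known concentrations, [Cd²⁺] in the numerator gives [Cd²⁺] = 0.026 M.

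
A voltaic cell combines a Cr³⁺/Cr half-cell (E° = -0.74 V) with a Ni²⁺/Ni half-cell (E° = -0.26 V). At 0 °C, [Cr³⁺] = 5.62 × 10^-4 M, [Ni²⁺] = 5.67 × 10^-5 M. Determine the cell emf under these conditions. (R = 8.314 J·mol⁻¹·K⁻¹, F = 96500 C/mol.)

0.424 V

The Ni²⁺/Ni couple has the higher reduction potential and acts as the cathode, so E°_cell = -0.26 − (-0.74) = 0.48 V.
Balancing electrons gives n = 6; the reaction quotient is Q = [Cr³⁺]^2/[Ni²⁺]^3 = 1.73 × 10^6.
E = E° − (RT/nF) ln Q = 0.48 − (8.314×273)/(6×96500) × (14.365) = 0.480 − 0.056 = 0.424 V.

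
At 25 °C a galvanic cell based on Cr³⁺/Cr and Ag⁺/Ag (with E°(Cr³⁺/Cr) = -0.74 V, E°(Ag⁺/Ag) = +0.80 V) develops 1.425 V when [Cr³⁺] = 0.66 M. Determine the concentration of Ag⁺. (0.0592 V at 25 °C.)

0.0099 M

From the Nernst equation, log Q = n(E° − E)/0.0592 = 3(1.54 − 1.425)/0.0592 = 5.828, so Q = 6.73 × 10^5.
With Q = [Cr³⁺]/[Ag⁺]^3 and the known concentrations, [Ag⁺]^3 in the denominator gives [Ag⁺] = 0.0099 M.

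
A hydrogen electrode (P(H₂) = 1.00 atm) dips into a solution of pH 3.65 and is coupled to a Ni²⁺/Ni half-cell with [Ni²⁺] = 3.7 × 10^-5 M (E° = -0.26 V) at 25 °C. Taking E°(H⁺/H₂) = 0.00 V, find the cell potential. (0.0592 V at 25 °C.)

The hydrogen couple is the cathode, so E°_cell = 0.26 V; n = 2.
[H⁺] = 10^(−3.65) = 2.2 × 10^-4 M, and Q = [Ni²⁺]·P(H₂) / [H⁺]^2 = 738.
E = E° − (0.0592/2) log Q = 0.26 − (0.0592/2)(2.868) = 0.175 V.

0.18 V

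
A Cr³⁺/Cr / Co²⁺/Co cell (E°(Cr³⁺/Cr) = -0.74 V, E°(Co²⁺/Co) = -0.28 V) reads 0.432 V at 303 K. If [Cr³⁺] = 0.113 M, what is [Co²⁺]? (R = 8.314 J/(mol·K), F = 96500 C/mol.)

From the Nernst equation, ln Q = nF(E° − E)/RT = 6×96500×(0.46 − 0.432)/(8.314×303) = 6.436, so Q = 624.
With Q = [Cr³⁺]^2/[Co²⁺]^3 and the known concentrations, [Co²⁺]^3 in the denominator gives [Co²⁺] = 0.027 M.

0.027 M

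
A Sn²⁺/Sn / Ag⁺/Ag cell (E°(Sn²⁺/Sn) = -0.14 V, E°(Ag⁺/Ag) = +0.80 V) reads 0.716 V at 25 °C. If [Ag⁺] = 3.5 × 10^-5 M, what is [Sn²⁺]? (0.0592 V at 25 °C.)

0.045 M

From the Nernst equation, log Q = n(E° − E)/0.0592 = 2(0.94 − 0.716)/0.0592 = 7.568, so Q = 3.69 × 10^7.
With Q = [Sn²⁺]/[Ag⁺]^2 and the known concentrations, [Sn²⁺] in the numerator gives [Sn²⁺] = 0.045 M.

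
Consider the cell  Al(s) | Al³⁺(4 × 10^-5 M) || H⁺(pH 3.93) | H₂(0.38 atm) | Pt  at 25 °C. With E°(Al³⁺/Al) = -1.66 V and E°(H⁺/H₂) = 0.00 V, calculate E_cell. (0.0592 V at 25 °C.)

1.53 V

The hydrogen couple is the cathode, so E°_cell = 1.66 V; n = 6.
[H⁺] = 10^(−3.93) = 1.2 × 10^-4 M, and Q = [Al³⁺]^2·P(H₂)^3 / [H⁺]^6 = 3.34 × 10^13.
E = E° − (0.0592/6) log Q = 1.66 − (0.0592/6)(13.523) = 1.527 V.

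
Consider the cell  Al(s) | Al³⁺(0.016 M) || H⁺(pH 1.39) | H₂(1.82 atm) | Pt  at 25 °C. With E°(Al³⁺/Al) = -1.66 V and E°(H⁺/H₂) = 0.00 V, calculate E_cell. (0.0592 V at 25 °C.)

1.61 V

The hydrogen couple is the cathode, so E°_cell = 1.66 V; n = 6.
[H⁺] = 10^(−1.39) = 0.041 M, and Q = [Al³⁺]^2·P(H₂)^3 / [H⁺]^6 = 3.38 × 10^5.
E = E° − (0.0592/6) log Q = 1.66 − (0.0592/6)(5.528) = 1.605 V.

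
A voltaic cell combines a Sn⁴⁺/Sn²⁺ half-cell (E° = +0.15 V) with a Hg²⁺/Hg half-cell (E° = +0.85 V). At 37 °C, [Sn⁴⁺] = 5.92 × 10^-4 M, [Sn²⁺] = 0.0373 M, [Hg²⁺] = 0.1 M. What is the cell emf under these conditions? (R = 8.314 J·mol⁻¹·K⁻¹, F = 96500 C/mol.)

The Hg²⁺/Hg couple has the higher reduction potential and acts as the cathode, so E°_cell = +0.85 − (+0.15) = 0.70 V.
Balancing electrons gives n = 2; the reaction quotient is Q = [Sn⁴⁺]/([Sn²⁺]·[Hg²⁺]) = 0.159.
E = E° − (RT/nF) ln Q = 0.70 − (8.314×310)/(2×96500) × (-1.841) = 0.700 + 0.025 = 0.725 V.

0.725 V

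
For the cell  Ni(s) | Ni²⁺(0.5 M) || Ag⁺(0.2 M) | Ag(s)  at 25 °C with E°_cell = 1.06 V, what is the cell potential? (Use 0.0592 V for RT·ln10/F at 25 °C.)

1.03 V

Balancing electrons gives n = 2; the reaction quotient is Q = [Ni²⁺]/[Ag⁺]^2 = 12.5.
At 25 °C, E = E° − (0.0592/n) log Q = 1.06 − (0.0592/2)(1.097) = 1.060 − 0.032 = 1.028 V.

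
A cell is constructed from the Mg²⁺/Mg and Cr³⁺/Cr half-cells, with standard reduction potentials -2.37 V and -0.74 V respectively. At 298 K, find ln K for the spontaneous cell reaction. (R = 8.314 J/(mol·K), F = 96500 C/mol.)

E°_cell = -0.74 − (-2.37) = 1.63 V, with n = 6 electrons transferred.
At equilibrium E = 0, so the Nernst equation gives ln K = nFE°/RT = (6)(96500)(1.63)/((8.314)(298)) = 380.93.

ln K = 380.9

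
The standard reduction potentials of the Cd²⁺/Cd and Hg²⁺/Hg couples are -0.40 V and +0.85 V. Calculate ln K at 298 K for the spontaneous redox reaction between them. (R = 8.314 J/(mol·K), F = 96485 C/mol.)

E°_cell = +0.85 − (-0.40) = 1.25 V, with n = 2 electrons transferred.
At equilibrium E = 0, so the Nernst equation gives ln K = nFE°/RT = (2)(96485)(1.25)/((8.314)(298)) = 97.36.

ln K = 97.4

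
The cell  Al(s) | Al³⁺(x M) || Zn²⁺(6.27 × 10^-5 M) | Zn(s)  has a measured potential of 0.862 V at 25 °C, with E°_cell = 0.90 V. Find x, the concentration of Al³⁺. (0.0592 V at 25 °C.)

From the Nernst equation, log Q = n(E° − E)/0.0592 = 6(0.90 − 0.862)/0.0592 = 3.851, so Q = 7100.
With Q = [Al³⁺]^2/[Zn²⁺]^3 and the known concentrations, [Al³⁺]^2 in the numerator gives [Al³⁺] = 4.2 × 10^-5 M.

4.2 × 10^-5 M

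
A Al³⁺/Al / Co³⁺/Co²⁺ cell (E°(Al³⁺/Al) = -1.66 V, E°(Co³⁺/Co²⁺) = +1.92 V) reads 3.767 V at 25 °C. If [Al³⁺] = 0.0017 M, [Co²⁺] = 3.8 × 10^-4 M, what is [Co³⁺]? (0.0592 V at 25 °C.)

From the Nernst equation, log Q = n(E° − E)/0.0592 = 3(3.58 − 3.767)/0.0592 = -9.476, so Q = 3.34 × 10^-10.
With Q = [Al³⁺]·[Co²⁺]^3/[Co³⁺]^3 and the known concentrations, [Co³⁺]^3 in the denominator gives [Co³⁺] = 0.065 M.

0.065 M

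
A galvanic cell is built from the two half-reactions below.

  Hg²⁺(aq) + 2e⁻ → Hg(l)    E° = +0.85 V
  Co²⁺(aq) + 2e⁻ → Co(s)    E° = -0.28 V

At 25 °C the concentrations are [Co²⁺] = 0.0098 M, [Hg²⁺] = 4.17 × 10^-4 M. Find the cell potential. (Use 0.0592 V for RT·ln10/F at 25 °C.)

The Hg²⁺/Hg couple has the higher reduction potential and acts as the cathode, so E°_cell = +0.85 − (-0.28) = 1.13 V.
Balancing electrons gives n = 2; the reaction quotient is Q = [Co²⁺]/[Hg²⁺] = 23.5.
At 25 °C, E = E° − (0.0592/n) log Q = 1.13 − (0.0592/2)(1.371) = 1.130 − 0.041 = 1.089 V.

1.09 V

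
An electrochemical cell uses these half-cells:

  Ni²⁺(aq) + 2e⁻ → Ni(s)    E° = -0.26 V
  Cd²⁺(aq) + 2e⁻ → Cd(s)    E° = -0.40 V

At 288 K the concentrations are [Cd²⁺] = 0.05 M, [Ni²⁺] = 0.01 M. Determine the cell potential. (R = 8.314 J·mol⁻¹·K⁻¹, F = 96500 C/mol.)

The Ni²⁺/Ni couple has the higher reduction potential and acts as the cathode, so E°_cell = -0.26 − (-0.40) = 0.14 V.
Balancing electrons gives n = 2; the reaction quotient is Q = [Cd²⁺]/[Ni²⁺] = 5.00.
E = E° − (RT/nF) ln Q = 0.14 − (8.314×288)/(2×96500) × (1.609) = 0.140 − 0.020 = 0.120 V.

0.120 V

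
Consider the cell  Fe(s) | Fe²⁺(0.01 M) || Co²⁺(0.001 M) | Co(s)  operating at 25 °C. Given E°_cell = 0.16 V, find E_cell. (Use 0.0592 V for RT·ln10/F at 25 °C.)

Balancing electrons gives n = 2; the reaction quotient is Q = [Fe²⁺]/[Co²⁺] = 10.0.
At 25 °C, E = E° − (0.0592/n) log Q = 0.16 − (0.0592/2)(1.000) = 0.160 − 0.030 = 0.130 V.

0.130 V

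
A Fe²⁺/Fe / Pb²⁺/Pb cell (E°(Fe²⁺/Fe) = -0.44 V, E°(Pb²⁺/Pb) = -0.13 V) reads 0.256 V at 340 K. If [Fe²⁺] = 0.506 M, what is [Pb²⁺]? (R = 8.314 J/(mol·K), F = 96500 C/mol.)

0.013 M

From the Nernst equation, ln Q = nF(E° − E)/RT = 2×96500×(0.31 − 0.256)/(8.314×340) = 3.687, so Q = 39.9.
With Q = [Fe²⁺]/[Pb²⁺] and the known concentrations, [Pb²⁺] in the denominator gives [Pb²⁺] = 0.013 M.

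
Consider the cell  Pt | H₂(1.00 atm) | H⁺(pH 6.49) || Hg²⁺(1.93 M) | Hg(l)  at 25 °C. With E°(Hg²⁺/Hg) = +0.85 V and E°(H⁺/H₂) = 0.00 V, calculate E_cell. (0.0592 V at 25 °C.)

1.24 V

The Hg²⁺/Hg couple is the cathode, so E°_cell = 0.85 V; n = 2.
[H⁺] = 10^(−6.49) = 3.2 × 10^-7 M, and Q = [H⁺]^2 / ([Hg²⁺]·P(H₂)) = 5.43 × 10^-14.
E = E° − (0.0592/2) log Q = 0.85 − (0.0592/2)(-13.266) = 1.243 V.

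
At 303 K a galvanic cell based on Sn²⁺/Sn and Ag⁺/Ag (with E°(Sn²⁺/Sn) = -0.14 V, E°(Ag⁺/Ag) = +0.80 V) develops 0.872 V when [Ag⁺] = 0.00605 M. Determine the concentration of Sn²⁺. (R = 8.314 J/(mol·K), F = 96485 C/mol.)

0.0067 M

From the Nernst equation, ln Q = nF(E° − E)/RT = 2×96485×(0.94 − 0.872)/(8.314×303) = 5.209, so Q = 183.
With Q = [Sn²⁺]/[Ag⁺]^2 and the known concentrations, [Sn²⁺] in the numerator gives [Sn²⁺] = 0.0067 M.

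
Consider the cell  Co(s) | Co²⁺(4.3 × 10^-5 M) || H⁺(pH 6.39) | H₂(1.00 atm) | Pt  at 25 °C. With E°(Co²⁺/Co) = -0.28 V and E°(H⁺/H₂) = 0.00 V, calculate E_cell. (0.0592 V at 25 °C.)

0.031 V

The hydrogen couple is the cathode, so E°_cell = 0.28 V; n = 2.
[H⁺] = 10^(−6.39) = 4.1 × 10^-7 M, and Q = [Co²⁺]·P(H₂) / [H⁺]^2 = 2.59 × 10^8.
E = E° − (0.0592/2) log Q = 0.28 − (0.0592/2)(8.413) = 0.031 V.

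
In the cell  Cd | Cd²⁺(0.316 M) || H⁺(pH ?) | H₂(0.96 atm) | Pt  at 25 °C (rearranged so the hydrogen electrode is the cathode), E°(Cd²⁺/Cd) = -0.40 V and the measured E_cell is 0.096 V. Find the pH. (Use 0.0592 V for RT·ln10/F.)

pH = 5.39

E°_cell = 0.40 V and n = 2.
log Q = n(E° − E)/0.0592 = 2×(0.40 − 0.096)/0.0592 = 10.270.
With Q = [Cd²⁺]·P(H₂) / [H⁺]^2, solving for [H⁺] gives log[H⁺] = -5.394, so pH = 5.39.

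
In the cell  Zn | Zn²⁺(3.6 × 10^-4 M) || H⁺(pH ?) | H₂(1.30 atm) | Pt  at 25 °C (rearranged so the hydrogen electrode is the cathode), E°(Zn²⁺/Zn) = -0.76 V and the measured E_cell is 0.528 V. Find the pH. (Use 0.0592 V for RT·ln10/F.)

pH = 5.58

E°_cell = 0.76 V and n = 2.
log Q = n(E° − E)/0.0592 = 2×(0.76 − 0.528)/0.0592 = 7.838.
With Q = [Zn²⁺]·P(H₂) / [H⁺]^2, solving for [H⁺] gives log[H⁺] = -5.584, so pH = 5.58.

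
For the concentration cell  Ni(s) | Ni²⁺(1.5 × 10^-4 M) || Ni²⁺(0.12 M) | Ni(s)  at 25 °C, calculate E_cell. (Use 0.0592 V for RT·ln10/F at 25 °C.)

Both half-cells are Ni²⁺/Ni, so E°_cell = 0. The concentrated side is the cathode; the cell reaction moves Ni²⁺ from high to low concentration with n = 2.
Q = [Ni²⁺]_dilute/[Ni²⁺]_conc = 1.5 × 10^-4/0.12 = 0.00125.
E = 0 − (0.0592/2) log Q = −(0.0592/2)(-2.903) = 0.0859 V.

0.086 V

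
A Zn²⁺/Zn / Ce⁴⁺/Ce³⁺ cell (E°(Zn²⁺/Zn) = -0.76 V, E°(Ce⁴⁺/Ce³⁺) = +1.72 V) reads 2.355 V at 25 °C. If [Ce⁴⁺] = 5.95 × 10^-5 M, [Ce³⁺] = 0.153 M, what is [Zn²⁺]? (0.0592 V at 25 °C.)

0.0025 M

From the Nernst equation, log Q = n(E° − E)/0.0592 = 2(2.48 − 2.355)/0.0592 = 4.223, so Q = 1.67 × 10^4.
With Q = [Zn²⁺]·[Ce³⁺]^2/[Ce⁴⁺]^2 and the known concentrations, [Zn²⁺] in the numerator gives [Zn²⁺] = 0.0025 M.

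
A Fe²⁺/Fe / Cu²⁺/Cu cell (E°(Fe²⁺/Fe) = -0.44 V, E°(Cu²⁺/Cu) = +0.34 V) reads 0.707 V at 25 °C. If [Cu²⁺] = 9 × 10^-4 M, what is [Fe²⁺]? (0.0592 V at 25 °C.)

From the Nernst equation, log Q = n(E° − E)/0.0592 = 2(0.78 − 0.707)/0.0592 = 2.466, so Q = 293.
With Q = [Fe²⁺]/[Cu²⁺] and the known concentrations, [Fe²⁺] in the numerator gives [Fe²⁺] = 0.26 M.

0.26 M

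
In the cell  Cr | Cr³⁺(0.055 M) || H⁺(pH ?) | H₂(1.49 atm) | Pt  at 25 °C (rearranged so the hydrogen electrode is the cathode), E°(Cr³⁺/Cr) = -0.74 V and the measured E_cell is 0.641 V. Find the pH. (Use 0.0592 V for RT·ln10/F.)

E°_cell = 0.74 V and n = 6.
log Q = n(E° − E)/0.0592 = 6×(0.74 − 0.641)/0.0592 = 10.034.
With Q = [Cr³⁺]^2·P(H₂)^3 / [H⁺]^6, solving for [H⁺] gives log[H⁺] = -2.006, so pH = 2.01.

pH = 2.01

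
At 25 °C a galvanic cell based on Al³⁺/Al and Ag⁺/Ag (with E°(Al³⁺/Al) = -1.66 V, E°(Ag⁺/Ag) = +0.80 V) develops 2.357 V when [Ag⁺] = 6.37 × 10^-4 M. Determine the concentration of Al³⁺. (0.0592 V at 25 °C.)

4.3 × 10^-5 M

From the Nernst equation, log Q = n(E° − E)/0.0592 = 3(2.46 − 2.357)/0.0592 = 5.220, so Q = 1.66 × 10^5.
With Q = [Al³⁺]/[Ag⁺]^3 and the known concentrations, [Al³⁺] in the numerator gives [Al³⁺] = 4.3 × 10^-5 M.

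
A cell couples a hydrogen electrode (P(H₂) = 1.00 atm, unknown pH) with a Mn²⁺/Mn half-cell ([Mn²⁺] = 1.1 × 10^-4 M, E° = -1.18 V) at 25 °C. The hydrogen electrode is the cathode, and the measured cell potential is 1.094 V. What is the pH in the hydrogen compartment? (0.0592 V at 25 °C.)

E°_cell = 1.18 V and n = 2.
log Q = n(E° − E)/0.0592 = 2×(1.18 − 1.094)/0.0592 = 2.905.
With Q = [Mn²⁺]·P(H₂) / [H⁺]^2, solving for [H⁺] gives log[H⁺] = -3.432, so pH = 3.43.

pH = 3.43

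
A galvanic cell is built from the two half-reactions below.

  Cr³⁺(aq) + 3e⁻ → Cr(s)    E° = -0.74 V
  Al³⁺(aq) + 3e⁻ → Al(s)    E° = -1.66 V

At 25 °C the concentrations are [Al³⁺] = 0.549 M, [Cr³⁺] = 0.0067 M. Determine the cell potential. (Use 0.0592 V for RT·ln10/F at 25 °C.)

The Cr³⁺/Cr couple has the higher reduction potential and acts as the cathode, so E°_cell = -0.74 − (-1.66) = 0.92 V.
Balancing electrons gives n = 3; the reaction quotient is Q = [Al³⁺]/[Cr³⁺] = 81.9.
At 25 °C, E = E° − (0.0592/n) log Q = 0.92 − (0.0592/3)(1.913) = 0.920 − 0.038 = 0.882 V.

0.882 V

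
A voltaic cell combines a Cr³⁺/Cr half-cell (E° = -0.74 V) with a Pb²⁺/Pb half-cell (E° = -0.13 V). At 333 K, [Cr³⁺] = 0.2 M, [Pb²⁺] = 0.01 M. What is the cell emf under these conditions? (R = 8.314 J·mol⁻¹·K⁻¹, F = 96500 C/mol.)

0.559 V

The Pb²⁺/Pb couple has the higher reduction potential and acts as the cathode, so E°_cell = -0.13 − (-0.74) = 0.61 V.
Balancing electrons gives n = 6; the reaction quotient is Q = [Cr³⁺]^2/[Pb²⁺]^3 = 4 × 10^4.
E = E° − (RT/nF) ln Q = 0.61 − (8.314×333)/(6×96500) × (10.597) = 0.610 − 0.051 = 0.559 V.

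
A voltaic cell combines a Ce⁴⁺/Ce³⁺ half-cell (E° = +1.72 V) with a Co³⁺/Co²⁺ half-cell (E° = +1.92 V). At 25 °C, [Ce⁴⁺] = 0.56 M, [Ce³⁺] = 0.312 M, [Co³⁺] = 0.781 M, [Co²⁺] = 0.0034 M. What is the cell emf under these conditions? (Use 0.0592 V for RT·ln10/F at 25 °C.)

0.325 V

The Co³⁺/Co²⁺ couple has the higher reduction potential and acts as the cathode, so E°_cell = +1.92 − (+1.72) = 0.20 V.
Balancing electrons gives n = 1; the reaction quotient is Q = [Ce⁴⁺]·[Co²⁺]/([Ce³⁺]·[Co³⁺]) = 0.00781.
At 25 °C, E = E° − (0.0592/n) log Q = 0.20 − (0.0592/1)(-2.107) = 0.200 + 0.125 = 0.325 V.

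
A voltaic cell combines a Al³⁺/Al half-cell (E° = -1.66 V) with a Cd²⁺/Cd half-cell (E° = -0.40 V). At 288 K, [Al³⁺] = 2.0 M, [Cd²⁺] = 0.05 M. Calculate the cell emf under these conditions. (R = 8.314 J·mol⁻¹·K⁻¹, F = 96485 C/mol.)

1.22 V

The Cd²⁺/Cd couple has the higher reduction potential and acts as the cathode, so E°_cell = -0.40 − (-1.66) = 1.26 V.
Balancing electrons gives n = 6; the reaction quotient is Q = [Al³⁺]^2/[Cd²⁺]^3 = 3.2 × 10^4.
E = E° − (RT/nF) ln Q = 1.26 − (8.314×288)/(6×96485) × (10.373) = 1.260 − 0.043 = 1.217 V.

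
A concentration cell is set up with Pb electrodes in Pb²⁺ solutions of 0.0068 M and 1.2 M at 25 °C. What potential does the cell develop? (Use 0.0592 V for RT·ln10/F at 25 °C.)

0.067 V

Both half-cells are Pb²⁺/Pb, so E°_cell = 0. The concentrated side is the cathode; the cell reaction moves Pb²⁺ from high to low concentration with n = 2.
Q = [Pb²⁺]_dilute/[Pb²⁺]_conc = 0.0068/1.2 = 0.00567.
E = 0 − (0.0592/2) log Q = −(0.0592/2)(-2.247) = 0.0665 V.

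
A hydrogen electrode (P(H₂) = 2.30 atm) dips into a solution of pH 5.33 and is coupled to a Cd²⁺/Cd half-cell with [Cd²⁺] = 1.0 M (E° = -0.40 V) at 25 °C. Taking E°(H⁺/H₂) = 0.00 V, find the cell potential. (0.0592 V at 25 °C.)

0.074 V

The hydrogen couple is the cathode, so E°_cell = 0.40 V; n = 2.
[H⁺] = 10^(−5.33) = 4.7 × 10^-6 M, and Q = [Cd²⁺]·P(H₂) / [H⁺]^2 = 1.05 × 10^11.
E = E° − (0.0592/2) log Q = 0.40 − (0.0592/2)(11.022) = 0.074 V.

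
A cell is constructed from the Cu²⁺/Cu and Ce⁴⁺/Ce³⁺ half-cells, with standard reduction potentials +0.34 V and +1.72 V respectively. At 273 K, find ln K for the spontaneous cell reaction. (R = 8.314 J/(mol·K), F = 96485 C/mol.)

ln K = 117.3

E°_cell = +1.72 − (+0.34) = 1.38 V, with n = 2 electrons transferred.
At equilibrium E = 0, so the Nernst equation gives ln K = nFE°/RT = (2)(96485)(1.38)/((8.314)(273)) = 117.33.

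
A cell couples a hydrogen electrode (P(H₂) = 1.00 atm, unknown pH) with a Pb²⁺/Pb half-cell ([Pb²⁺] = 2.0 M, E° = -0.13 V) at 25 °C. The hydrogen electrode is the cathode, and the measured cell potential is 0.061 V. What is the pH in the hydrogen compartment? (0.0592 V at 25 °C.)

pH = 1.02

E°_cell = 0.13 V and n = 2.
log Q = n(E° − E)/0.0592 = 2×(0.13 − 0.061)/0.0592 = 2.331.
With Q = [Pb²⁺]·P(H₂) / [H⁺]^2, solving for [H⁺] gives log[H⁺] = -1.015, so pH = 1.02.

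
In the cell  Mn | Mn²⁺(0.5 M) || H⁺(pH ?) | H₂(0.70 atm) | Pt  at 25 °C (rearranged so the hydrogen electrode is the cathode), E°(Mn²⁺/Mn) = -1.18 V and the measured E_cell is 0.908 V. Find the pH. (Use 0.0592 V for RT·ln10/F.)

pH = 4.82

E°_cell = 1.18 V and n = 2.
log Q = n(E° − E)/0.0592 = 2×(1.18 − 0.908)/0.0592 = 9.189.
With Q = [Mn²⁺]·P(H₂) / [H⁺]^2, solving for [H⁺] gives log[H⁺] = -4.823, so pH = 4.82.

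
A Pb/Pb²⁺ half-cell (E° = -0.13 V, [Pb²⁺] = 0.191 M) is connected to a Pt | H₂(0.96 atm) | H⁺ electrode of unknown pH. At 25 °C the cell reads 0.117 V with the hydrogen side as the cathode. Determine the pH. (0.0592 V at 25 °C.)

E°_cell = 0.13 V and n = 2.
log Q = n(E° − E)/0.0592 = 2×(0.13 − 0.117)/0.0592 = 0.439.
With Q = [Pb²⁺]·P(H₂) / [H⁺]^2, solving for [H⁺] gives log[H⁺] = -0.588, so pH = 0.59.

pH = 0.59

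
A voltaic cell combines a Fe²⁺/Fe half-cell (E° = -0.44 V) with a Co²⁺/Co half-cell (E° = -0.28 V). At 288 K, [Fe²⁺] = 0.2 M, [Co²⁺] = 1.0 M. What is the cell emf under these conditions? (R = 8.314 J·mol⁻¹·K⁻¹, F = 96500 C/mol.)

The Co²⁺/Co couple has the higher reduction potential and acts as the cathode, so E°_cell = -0.28 − (-0.44) = 0.16 V.
Balancing electrons gives n = 2; the reaction quotient is Q = [Fe²⁺]/[Co²⁺] = 0.200.
E = E° − (RT/nF) ln Q = 0.16 − (8.314×288)/(2×96500) × (-1.609) = 0.160 + 0.020 = 0.180 V.

0.180 V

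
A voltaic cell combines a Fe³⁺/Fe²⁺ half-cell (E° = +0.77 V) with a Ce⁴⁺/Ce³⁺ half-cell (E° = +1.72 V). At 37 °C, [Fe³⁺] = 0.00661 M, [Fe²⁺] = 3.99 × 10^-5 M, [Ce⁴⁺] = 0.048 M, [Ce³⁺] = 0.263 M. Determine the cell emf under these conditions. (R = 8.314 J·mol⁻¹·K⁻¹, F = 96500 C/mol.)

The Ce⁴⁺/Ce³⁺ couple has the higher reduction potential and acts as the cathode, so E°_cell = +1.72 − (+0.77) = 0.95 V.
Balancing electrons gives n = 1; the reaction quotient is Q = [Fe³⁺]·[Ce³⁺]/([Fe²⁺]·[Ce⁴⁺]) = 908.
E = E° − (RT/nF) ln Q = 0.95 − (8.314×310)/(1×96500) × (6.811) = 0.950 − 0.182 = 0.768 V.

0.768 V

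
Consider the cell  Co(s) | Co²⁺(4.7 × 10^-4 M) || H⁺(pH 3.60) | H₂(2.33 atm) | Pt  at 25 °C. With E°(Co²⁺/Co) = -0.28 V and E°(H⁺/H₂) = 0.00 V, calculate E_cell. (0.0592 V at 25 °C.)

0.15 V

The hydrogen couple is the cathode, so E°_cell = 0.28 V; n = 2.
[H⁺] = 10^(−3.60) = 2.5 × 10^-4 M, and Q = [Co²⁺]·P(H₂) / [H⁺]^2 = 1.74 × 10^4.
E = E° − (0.0592/2) log Q = 0.28 − (0.0592/2)(4.239) = 0.155 V.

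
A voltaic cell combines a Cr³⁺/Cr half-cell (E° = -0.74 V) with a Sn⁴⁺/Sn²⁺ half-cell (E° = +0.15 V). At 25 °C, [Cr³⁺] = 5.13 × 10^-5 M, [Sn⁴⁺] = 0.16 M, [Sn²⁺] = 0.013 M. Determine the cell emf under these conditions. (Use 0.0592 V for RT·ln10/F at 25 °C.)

1.01 V

The Sn⁴⁺/Sn²⁺ couple has the higher reduction potential and acts as the cathode, so E°_cell = +0.15 − (-0.74) = 0.89 V.
Balancing electrons gives n = 6; the reaction quotient is Q = [Cr³⁺]^2·[Sn²⁺]^3/[Sn⁴⁺]^3 = 1.41 × 10^-12.
At 25 °C, E = E° − (0.0592/n) log Q = 0.89 − (0.0592/6)(-11.850) = 0.890 + 0.117 = 1.007 V.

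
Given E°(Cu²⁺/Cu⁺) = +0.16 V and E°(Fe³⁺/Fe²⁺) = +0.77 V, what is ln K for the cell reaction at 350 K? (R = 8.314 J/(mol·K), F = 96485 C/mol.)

E°_cell = +0.77 − (+0.16) = 0.61 V, with n = 1 electron transferred.
At equilibrium E = 0, so the Nernst equation gives ln K = nFE°/RT = (1)(96485)(0.61)/((8.314)(350)) = 20.23.

ln K = 20.2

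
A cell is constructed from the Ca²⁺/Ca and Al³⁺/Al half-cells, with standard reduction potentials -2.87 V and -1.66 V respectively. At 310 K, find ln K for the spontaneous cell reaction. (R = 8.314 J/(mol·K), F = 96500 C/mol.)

E°_cell = -1.66 − (-2.87) = 1.21 V, with n = 6 electrons transferred.
At equilibrium E = 0, so the Nernst equation gives ln K = nFE°/RT = (6)(96500)(1.21)/((8.314)(310)) = 271.83.

ln K = 271.8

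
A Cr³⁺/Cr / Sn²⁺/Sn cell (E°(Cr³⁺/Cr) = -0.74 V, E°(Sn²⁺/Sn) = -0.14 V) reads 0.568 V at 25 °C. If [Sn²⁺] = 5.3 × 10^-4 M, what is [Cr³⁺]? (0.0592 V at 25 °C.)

5.1 × 10^-4 M

From the Nernst equation, log Q = n(E° − E)/0.0592 = 6(0.60 − 0.568)/0.0592 = 3.243, so Q = 1750.
With Q = [Cr³⁺]^2/[Sn²⁺]^3 and the known concentrations, [Cr³⁺]^2 in the numerator gives [Cr³⁺] = 5.1 × 10^-4 M.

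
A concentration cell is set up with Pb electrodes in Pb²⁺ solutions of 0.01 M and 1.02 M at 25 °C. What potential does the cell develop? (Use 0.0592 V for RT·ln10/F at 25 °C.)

Both half-cells are Pb²⁺/Pb, so E°_cell = 0. The concentrated side is the cathode; the cell reaction moves Pb²⁺ from high to low concentration with n = 2.
Q = [Pb²⁺]_dilute/[Pb²⁺]_conc = 0.01/1.02 = 0.00980.
E = 0 − (0.0592/2) log Q = −(0.0592/2)(-2.009) = 0.0595 V.

0.059 V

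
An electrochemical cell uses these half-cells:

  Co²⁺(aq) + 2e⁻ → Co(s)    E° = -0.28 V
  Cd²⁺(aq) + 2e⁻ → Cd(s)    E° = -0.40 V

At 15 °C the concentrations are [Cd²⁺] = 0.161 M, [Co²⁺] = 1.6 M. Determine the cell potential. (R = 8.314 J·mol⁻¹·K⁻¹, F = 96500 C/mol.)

The Co²⁺/Co couple has the higher reduction potential and acts as the cathode, so E°_cell = -0.28 − (-0.40) = 0.12 V.
Balancing electrons gives n = 2; the reaction quotient is Q = [Cd²⁺]/[Co²⁺] = 0.101.
E = E° − (RT/nF) ln Q = 0.12 − (8.314×288)/(2×96500) × (-2.296) = 0.120 + 0.028 = 0.148 V.

0.148 V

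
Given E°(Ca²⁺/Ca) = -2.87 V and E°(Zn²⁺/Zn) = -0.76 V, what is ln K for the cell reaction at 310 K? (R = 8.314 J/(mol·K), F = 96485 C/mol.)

E°_cell = -0.76 − (-2.87) = 2.11 V, with n = 2 electrons transferred.
At equilibrium E = 0, so the Nernst equation gives ln K = nFE°/RT = (2)(96485)(2.11)/((8.314)(310)) = 157.98.

ln K = 158.0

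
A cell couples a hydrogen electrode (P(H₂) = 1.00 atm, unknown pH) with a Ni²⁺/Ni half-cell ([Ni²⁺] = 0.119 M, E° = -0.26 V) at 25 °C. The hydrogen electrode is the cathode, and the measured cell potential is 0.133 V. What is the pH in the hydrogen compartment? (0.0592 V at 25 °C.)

pH = 2.61

E°_cell = 0.26 V and n = 2.
log Q = n(E° − E)/0.0592 = 2×(0.26 − 0.133)/0.0592 = 4.291.
With Q = [Ni²⁺]·P(H₂) / [H⁺]^2, solving for [H⁺] gives log[H⁺] = -2.607, so pH = 2.61.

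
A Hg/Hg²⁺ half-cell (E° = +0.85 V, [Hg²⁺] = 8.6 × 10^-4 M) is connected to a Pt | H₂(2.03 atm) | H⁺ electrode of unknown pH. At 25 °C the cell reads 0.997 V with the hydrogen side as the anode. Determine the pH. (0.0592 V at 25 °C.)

pH = 3.86

E°_cell = 0.85 V and n = 2.
log Q = n(E° − E)/0.0592 = 2×(0.85 − 0.997)/0.0592 = -4.966.
With Q = [H⁺]^2 / ([Hg²⁺]·P(H₂)), solving for [H⁺] gives log[H⁺] = -3.862, so pH = 3.86.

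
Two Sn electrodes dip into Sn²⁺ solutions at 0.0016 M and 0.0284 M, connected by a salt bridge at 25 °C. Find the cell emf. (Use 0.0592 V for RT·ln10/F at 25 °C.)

Both half-cells are Sn²⁺/Sn, so E°_cell = 0. The concentrated side is the cathode; the cell reaction moves Sn²⁺ from high to low concentration with n = 2.
Q = [Sn²⁺]_dilute/[Sn²⁺]_conc = 0.0016/0.0284 = 0.0563.
E = 0 − (0.0592/2) log Q = −(0.0592/2)(-1.249) = 0.0370 V.

0.037 V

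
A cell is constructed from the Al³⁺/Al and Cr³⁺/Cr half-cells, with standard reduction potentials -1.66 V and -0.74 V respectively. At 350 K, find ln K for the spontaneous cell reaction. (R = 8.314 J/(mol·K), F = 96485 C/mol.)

ln K = 91.5

E°_cell = -0.74 − (-1.66) = 0.92 V, with n = 3 electrons transferred.
At equilibrium E = 0, so the Nernst equation gives ln K = nFE°/RT = (3)(96485)(0.92)/((8.314)(350)) = 91.51.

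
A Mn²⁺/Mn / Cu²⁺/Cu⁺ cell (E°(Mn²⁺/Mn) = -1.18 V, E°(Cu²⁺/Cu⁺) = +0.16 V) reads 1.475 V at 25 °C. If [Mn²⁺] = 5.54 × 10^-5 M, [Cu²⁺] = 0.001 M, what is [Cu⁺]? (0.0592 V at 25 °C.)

7 × 10^-4 M

From the Nernst equation, log Q = n(E° − E)/0.0592 = 2(1.34 − 1.475)/0.0592 = -4.561, so Q = 2.75 × 10^-5.
With Q = [Mn²⁺]·[Cu⁺]^2/[Cu²⁺]^2 and the known concentrations, [Cu⁺]^2 in the numerator gives [Cu⁺] = 7 × 10^-4 M.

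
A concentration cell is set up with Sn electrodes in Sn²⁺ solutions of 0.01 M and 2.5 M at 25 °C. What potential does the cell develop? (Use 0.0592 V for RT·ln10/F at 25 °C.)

0.071 V

Both half-cells are Sn²⁺/Sn, so E°_cell = 0. The concentrated side is the cathode; the cell reaction moves Sn²⁺ from high to low concentration with n = 2.
Q = [Sn²⁺]_dilute/[Sn²⁺]_conc = 0.01/2.5 = 0.00400.
E = 0 − (0.0592/2) log Q = −(0.0592/2)(-2.398) = 0.0710 V.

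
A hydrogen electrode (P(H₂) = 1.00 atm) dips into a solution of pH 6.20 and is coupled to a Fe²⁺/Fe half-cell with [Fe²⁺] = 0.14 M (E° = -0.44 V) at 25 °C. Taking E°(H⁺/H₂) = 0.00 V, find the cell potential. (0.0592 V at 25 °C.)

The hydrogen couple is the cathode, so E°_cell = 0.44 V; n = 2.
[H⁺] = 10^(−6.20) = 6.3 × 10^-7 M, and Q = [Fe²⁺]·P(H₂) / [H⁺]^2 = 3.52 × 10^11.
E = E° − (0.0592/2) log Q = 0.44 − (0.0592/2)(11.546) = 0.098 V.

0.098 V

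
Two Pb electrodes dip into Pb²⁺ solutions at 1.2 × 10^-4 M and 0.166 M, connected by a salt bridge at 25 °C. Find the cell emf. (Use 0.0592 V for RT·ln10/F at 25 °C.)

Both half-cells are Pb²⁺/Pb, so E°_cell = 0. The concentrated side is the cathode; the cell reaction moves Pb²⁺ from high to low concentration with n = 2.
Q = [Pb²⁺]_dilute/[Pb²⁺]_conc = 1.2 × 10^-4/0.166 = 7.23 × 10^-4.
E = 0 − (0.0592/2) log Q = −(0.0592/2)(-3.141) = 0.0930 V.

0.093 V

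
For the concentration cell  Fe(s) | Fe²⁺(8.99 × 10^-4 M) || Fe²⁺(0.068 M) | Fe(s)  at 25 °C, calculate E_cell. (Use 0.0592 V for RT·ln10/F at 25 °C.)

0.056 V

Both half-cells are Fe²⁺/Fe, so E°_cell = 0. The concentrated side is the cathode; the cell reaction moves Fe²⁺ from high to low concentration with n = 2.
Q = [Fe²⁺]_dilute/[Fe²⁺]_conc = 8.99 × 10^-4/0.068 = 0.0132.
E = 0 − (0.0592/2) log Q = −(0.0592/2)(-1.879) = 0.0556 V.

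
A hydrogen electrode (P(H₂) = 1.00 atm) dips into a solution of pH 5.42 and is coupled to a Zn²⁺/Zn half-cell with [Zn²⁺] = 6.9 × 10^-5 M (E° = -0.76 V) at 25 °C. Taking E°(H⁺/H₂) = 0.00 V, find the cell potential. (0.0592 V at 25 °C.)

The hydrogen couple is the cathode, so E°_cell = 0.76 V; n = 2.
[H⁺] = 10^(−5.42) = 3.8 × 10^-6 M, and Q = [Zn²⁺]·P(H₂) / [H⁺]^2 = 4.77 × 10^6.
E = E° − (0.0592/2) log Q = 0.76 − (0.0592/2)(6.679) = 0.562 V.

0.56 V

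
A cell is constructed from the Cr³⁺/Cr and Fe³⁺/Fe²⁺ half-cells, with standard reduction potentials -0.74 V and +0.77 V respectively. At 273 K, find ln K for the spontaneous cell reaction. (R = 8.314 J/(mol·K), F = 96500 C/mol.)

E°_cell = +0.77 − (-0.74) = 1.51 V, with n = 3 electrons transferred.
At equilibrium E = 0, so the Nernst equation gives ln K = nFE°/RT = (3)(96500)(1.51)/((8.314)(273)) = 192.60.

ln K = 192.6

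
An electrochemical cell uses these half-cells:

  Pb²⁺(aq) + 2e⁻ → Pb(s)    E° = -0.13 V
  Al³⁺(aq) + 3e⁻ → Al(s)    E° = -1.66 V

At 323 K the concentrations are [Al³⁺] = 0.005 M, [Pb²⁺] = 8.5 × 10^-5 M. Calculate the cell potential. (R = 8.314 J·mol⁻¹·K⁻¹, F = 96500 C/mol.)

1.45 V

The Pb²⁺/Pb couple has the higher reduction potential and acts as the cathode, so E°_cell = -0.13 − (-1.66) = 1.53 V.
Balancing electrons gives n = 6; the reaction quotient is Q = [Al³⁺]^2/[Pb²⁺]^3 = 4.07 × 10^7.
E = E° − (RT/nF) ln Q = 1.53 − (8.314×323)/(6×96500) × (17.522) = 1.530 − 0.081 = 1.449 V.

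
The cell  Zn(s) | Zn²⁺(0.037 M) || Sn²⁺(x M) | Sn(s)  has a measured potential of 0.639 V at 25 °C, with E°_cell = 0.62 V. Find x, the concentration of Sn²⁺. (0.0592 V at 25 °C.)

From the Nernst equation, log Q = n(E° − E)/0.0592 = 2(0.62 − 0.639)/0.0592 = -0.642, so Q = 0.228.
With Q = [Zn²⁺]/[Sn²⁺] and the known concentrations, [Sn²⁺] in the denominator gives [Sn²⁺] = 0.16 M.

0.16 M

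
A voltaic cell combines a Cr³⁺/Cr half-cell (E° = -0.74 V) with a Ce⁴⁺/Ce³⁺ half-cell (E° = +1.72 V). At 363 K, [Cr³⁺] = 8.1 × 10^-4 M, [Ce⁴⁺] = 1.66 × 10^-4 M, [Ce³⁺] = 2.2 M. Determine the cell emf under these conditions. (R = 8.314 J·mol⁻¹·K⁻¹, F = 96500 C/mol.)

2.24 V

The Ce⁴⁺/Ce³⁺ couple has the higher reduction potential and acts as the cathode, so E°_cell = +1.72 − (-0.74) = 2.46 V.
Balancing electrons gives n = 3; the reaction quotient is Q = [Cr³⁺]·[Ce³⁺]^3/[Ce⁴⁺]^3 = 1.89 × 10^9.
E = E° − (RT/nF) ln Q = 2.46 − (8.314×363)/(3×96500) × (21.357) = 2.460 − 0.223 = 2.237 V.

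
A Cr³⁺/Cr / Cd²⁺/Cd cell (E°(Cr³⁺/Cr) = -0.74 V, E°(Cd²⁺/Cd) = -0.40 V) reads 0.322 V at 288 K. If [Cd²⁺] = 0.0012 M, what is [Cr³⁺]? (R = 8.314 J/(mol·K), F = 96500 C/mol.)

From the Nernst equation, ln Q = nF(E° − E)/RT = 6×96500×(0.34 − 0.322)/(8.314×288) = 4.353, so Q = 77.7.
With Q = [Cr³⁺]^2/[Cd²⁺]^3 and the known concentrations, [Cr³⁺]^2 in the numerator gives [Cr³⁺] = 3.7 × 10^-4 M.

3.7 × 10^-4 M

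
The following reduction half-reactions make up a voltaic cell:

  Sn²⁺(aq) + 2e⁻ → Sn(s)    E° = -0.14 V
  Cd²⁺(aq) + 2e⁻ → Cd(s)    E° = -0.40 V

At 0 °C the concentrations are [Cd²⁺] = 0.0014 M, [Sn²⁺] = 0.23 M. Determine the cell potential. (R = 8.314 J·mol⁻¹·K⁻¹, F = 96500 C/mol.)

0.320 V

The Sn²⁺/Sn couple has the higher reduction potential and acts as the cathode, so E°_cell = -0.14 − (-0.40) = 0.26 V.
Balancing electrons gives n = 2; the reaction quotient is Q = [Cd²⁺]/[Sn²⁺] = 0.00609.
E = E° − (RT/nF) ln Q = 0.26 − (8.314×273)/(2×96500) × (-5.102) = 0.260 + 0.060 = 0.320 V.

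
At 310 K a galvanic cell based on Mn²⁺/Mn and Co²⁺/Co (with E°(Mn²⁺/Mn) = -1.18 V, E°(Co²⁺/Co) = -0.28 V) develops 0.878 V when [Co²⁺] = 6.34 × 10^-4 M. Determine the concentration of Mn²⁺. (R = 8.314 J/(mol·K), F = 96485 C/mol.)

From the Nernst equation, ln Q = nF(E° − E)/RT = 2×96485×(0.90 − 0.878)/(8.314×310) = 1.647, so Q = 5.19.
With Q = [Mn²⁺]/[Co²⁺] and the known concentrations, [Mn²⁺] in the numerator gives [Mn²⁺] = 0.0033 M.

0.0033 M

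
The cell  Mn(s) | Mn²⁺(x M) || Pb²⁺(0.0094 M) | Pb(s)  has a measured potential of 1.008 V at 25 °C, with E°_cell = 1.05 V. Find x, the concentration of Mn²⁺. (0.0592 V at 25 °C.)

From the Nernst equation, log Q = n(E° − E)/0.0592 = 2(1.05 − 1.008)/0.0592 = 1.419, so Q = 26.2.
With Q = [Mn²⁺]/[Pb²⁺] and the known concentrations, [Mn²⁺] in the numerator gives [Mn²⁺] = 0.25 M.

0.25 M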